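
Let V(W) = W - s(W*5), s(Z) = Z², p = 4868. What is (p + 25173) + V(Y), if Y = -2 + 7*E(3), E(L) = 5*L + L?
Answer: -354235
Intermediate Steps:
E(L) = 6*L
Y = 124 (Y = -2 + 7*(6*3) = -2 + 7*18 = -2 + 126 = 124)
V(W) = W - 25*W² (V(W) = W - (W*5)² = W - (5*W)² = W - 25*W²)
(p + 25173) + V(Y) = (4868 + 25173) + 124*(1 - 25*124) = 30041 + 124*(1 - 3100) = 30041 + 124*(-3099) = 30041 - 384276 = -354235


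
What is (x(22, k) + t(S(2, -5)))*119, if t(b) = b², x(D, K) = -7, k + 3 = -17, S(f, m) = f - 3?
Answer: -714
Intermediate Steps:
S(f, m) = -3 + f
k = -20 (k = -3 - 17 = -20)
(x(22, k) + t(S(2, -5)))*119 = (-7 + (-3 + 2)²)*119 = (-7 + (-1)²)*119 = (-7 + 1)*119 = -6*119 = -714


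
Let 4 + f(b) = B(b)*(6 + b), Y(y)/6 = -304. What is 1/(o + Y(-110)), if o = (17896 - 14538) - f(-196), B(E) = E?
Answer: -1/35702 ≈ -2.8010e-5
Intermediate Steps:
Y(y) = -1824 (Y(y) = 6*(-304) = -1824)
f(b) = -4 + b*(6 + b)
o = -33878 (o = (17896 - 14538) - (-4 + (-196)**2 + 6*(-196)) = 3358 - (-4 + 38416 - 1176) = 3358 - 1*37236 = 3358 - 37236 = -33878)
1/(o + Y(-110)) = 1/(-33878 - 1824) = 1/(-35702) = -1/35702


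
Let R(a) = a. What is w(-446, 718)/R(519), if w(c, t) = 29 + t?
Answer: 249/173 ≈ 1.4393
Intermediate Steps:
w(-446, 718)/R(519) = (29 + 718)/519 = 747*(1/519) = 249/173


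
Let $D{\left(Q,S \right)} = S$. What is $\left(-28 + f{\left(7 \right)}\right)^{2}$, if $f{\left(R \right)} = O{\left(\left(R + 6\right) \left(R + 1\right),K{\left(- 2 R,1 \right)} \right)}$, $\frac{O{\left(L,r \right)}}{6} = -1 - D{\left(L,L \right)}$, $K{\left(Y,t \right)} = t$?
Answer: $432964$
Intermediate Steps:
$O{\left(L,r \right)} = -6 - 6 L$ ($O{\left(L,r \right)} = 6 \left(-1 - L\right) = -6 - 6 L$)
$f{\left(R \right)} = -6 - 6 \left(1 + R\right) \left(6 + R\right)$ ($f{\left(R \right)} = -6 - 6 \left(R + 6\right) \left(R + 1\right) = -6 - 6 \left(6 + R\right) \left(1 + R\right) = -6 - 6 \left(1 + R\right) \left(6 + R\right)$)
$\left(-28 + f{\left(7 \right)}\right)^{2} = \left(-28 - \left(336 + 294\right)\right)^{2} = \left(-28 - 630\right)^{2} = \left(-658\right)^{2} = 432964$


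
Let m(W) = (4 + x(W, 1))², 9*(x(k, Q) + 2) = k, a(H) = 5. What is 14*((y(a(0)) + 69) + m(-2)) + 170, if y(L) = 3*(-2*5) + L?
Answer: 67250/81 ≈ 830.25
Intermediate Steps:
x(k, Q) = -2 + k/9
m(W) = (2 + W/9)² (m(W) = (4 + (-2 + W/9))² = (2 + W/9)²)
y(L) = -30 + L (y(L) = 3*(-10) + L = -30 + L)
14*((y(a(0)) + 69) + m(-2)) + 170 = 14*(((-30 + 5) + 69) + (18 - 2)²/81) + 170 = 14*((-25 + 69) + (1/81)*16²) + 170 = 14*(44 + (1/81)*256) + 170 = 14*(44 + 256/81) + 170 = 14*(3820/81) + 170 = 53480/81 + 170 = 67250/81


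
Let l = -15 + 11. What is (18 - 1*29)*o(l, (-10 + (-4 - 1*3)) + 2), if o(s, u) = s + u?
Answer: 209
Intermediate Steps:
l = -4
(18 - 1*29)*o(l, (-10 + (-4 - 1*3)) + 2) = (18 - 1*29)*(-4 + ((-10 + (-4 - 1*3)) + 2)) = (18 - 29)*(-4 + ((-10 + (-4 - 3)) + 2)) = -11*(-4 + ((-10 - 7) + 2)) = -11*(-4 + (-17 + 2)) = -11*(-4 - 15) = -11*(-19) = 209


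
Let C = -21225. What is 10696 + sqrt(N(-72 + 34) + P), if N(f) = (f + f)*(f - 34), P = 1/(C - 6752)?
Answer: 10696 + sqrt(4283002930711)/27977 ≈ 10770.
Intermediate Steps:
P = -1/27977 (P = 1/(-21225 - 6752) = 1/(-27977) = -1/27977 ≈ -3.5744e-5)
N(f) = 2*f*(-34 + f) (N(f) = (2*f)*(-34 + f) = 2*f*(-34 + f))
10696 + sqrt(N(-72 + 34) + P) = 10696 + sqrt(2*(-72 + 34)*(-34 + (-72 + 34)) - 1/27977) = 10696 + sqrt(2*(-38)*(-34 - 38) - 1/27977) = 10696 + sqrt(2*(-38)*(-72) - 1/27977) = 10696 + sqrt(5472 - 1/27977) = 10696 + sqrt(153090143/27977) = 10696 + sqrt(4283002930711)/27977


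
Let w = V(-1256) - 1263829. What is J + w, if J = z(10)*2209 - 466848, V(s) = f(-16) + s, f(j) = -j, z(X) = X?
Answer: -1709827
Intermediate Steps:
V(s) = 16 + s (V(s) = -1*(-16) + s = 16 + s)
w = -1265069 (w = (16 - 1256) - 1263829 = -1240 - 1263829 = -1265069)
J = -444758 (J = 10*2209 - 466848 = 22090 - 466848 = -444758)
J + w = -444758 - 1265069 = -1709827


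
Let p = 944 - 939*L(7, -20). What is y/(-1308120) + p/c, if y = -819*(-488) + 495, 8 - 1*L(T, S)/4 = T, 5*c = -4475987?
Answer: -590916707543/1951709371480 ≈ -0.30277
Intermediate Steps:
c = -4475987/5 (c = (⅕)*(-4475987) = -4475987/5 ≈ -8.9520e+5)
L(T, S) = 32 - 4*T
y = 400167 (y = 399672 + 495 = 400167)
p = -2812 (p = 944 - 939*(32 - 4*7) = 944 - 939*(32 - 28) = 944 - 939*4 = 944 - 3756 = -2812)
y/(-1308120) + p/c = 400167/(-1308120) - 2812/(-4475987/5) = 400167*(-1/1308120) - 2812*(-5/4475987) = -133389/436040 + 14060/4475987 = -590916707543/1951709371480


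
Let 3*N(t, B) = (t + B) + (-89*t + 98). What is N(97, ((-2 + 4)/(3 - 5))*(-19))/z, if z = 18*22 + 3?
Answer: -8419/1197 ≈ -7.0334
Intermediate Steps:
z = 399 (z = 396 + 3 = 399)
N(t, B) = 98/3 - 88*t/3 + B/3 (N(t, B) = ((t + B) + (-89*t + 98))/3 = ((B + t) + (98 - 89*t))/3 = (98 + B - 88*t)/3 = 98/3 - 88*t/3 + B/3)
N(97, ((-2 + 4)/(3 - 5))*(-19))/z = (98/3 - 88/3*97 + (((-2 + 4)/(3 - 5))*(-19))/3)/399 = (98/3 - 8536/3 + ((2/(-2))*(-19))/3)*(1/399) = (98/3 - 8536/3 + ((2*(-1/2))*(-19))/3)*(1/399) = (98/3 - 8536/3 + (-1*(-19))/3)*(1/399) = (98/3 - 8536/3 + (1/3)*19)*(1/399) = (98/3 - 8536/3 + 19/3)*(1/399) = -8419/3*1/399 = -8419/1197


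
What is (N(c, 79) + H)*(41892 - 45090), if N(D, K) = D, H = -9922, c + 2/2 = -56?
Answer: 31912842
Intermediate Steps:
c = -57 (c = -1 - 56 = -57)
(N(c, 79) + H)*(41892 - 45090) = (-57 - 9922)*(41892 - 45090) = -9979*(-3198) = 31912842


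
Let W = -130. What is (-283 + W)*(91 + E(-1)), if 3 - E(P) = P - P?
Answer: -38822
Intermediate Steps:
E(P) = 3 (E(P) = 3 - (P - P) = 3 - 1*0 = 3 + 0 = 3)
(-283 + W)*(91 + E(-1)) = (-283 - 130)*(91 + 3) = -413*94 = -38822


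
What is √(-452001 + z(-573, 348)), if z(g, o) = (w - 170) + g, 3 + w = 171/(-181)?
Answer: I*√14832475418/181 ≈ 672.87*I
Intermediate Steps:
w = -714/181 (w = -3 + 171/(-181) = -3 + 171*(-1/181) = -3 - 171/181 = -714/181 ≈ -3.9448)
z(g, o) = -31484/181 + g (z(g, o) = (-714/181 - 170) + g = -31484/181 + g)
√(-452001 + z(-573, 348)) = √(-452001 + (-31484/181 - 573)) = √(-452001 - 135197/181) = √(-81947378/181) = I*√14832475418/181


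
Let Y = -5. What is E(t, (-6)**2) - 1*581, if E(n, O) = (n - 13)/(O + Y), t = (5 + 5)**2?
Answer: -17924/31 ≈ -578.19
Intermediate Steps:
t = 100 (t = 10**2 = 100)
E(n, O) = (-13 + n)/(-5 + O) (E(n, O) = (n - 13)/(O - 5) = (-13 + n)/(-5 + O))
E(t, (-6)**2) - 1*581 = (-13 + 100)/(-5 + (-6)**2) - 1*581 = 87/(-5 + 36) - 581 = 87/31 - 581 = -17924/31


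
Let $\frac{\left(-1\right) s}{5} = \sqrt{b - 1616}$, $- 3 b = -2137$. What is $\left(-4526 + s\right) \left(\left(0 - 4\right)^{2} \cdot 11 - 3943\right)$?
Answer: $17049442 + \frac{18835 i \sqrt{8133}}{3} \approx 1.7049 \cdot 10^{7} + 5.662 \cdot 10^{5} i$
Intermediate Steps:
$b = \frac{2137}{3}$ ($b = \left(- \frac{1}{3}\right) \left(-2137\right) = \frac{2137}{3} \approx 712.33$)
$s = - \frac{5 i \sqrt{8133}}{3}$ ($s = - 5 \sqrt{\frac{2137}{3} - 1616} = - 5 \sqrt{- \frac{2711}{3}} = - 5 \frac{i \sqrt{8133}}{3} = - \frac{5 i \sqrt{8133}}{3} \approx - 150.31 i$)
$\left(-4526 + s\right) \left(\left(0 - 4\right)^{2} \cdot 11 - 3943\right) = \left(-4526 - \frac{5 i \sqrt{8133}}{3}\right) \left(\left(0 - 4\right)^{2} \cdot 11 - 3943\right) = \left(-4526 - \frac{5 i \sqrt{8133}}{3}\right) \left(\left(-4\right)^{2} \cdot 11 - 3943\right) = \left(-4526 - \frac{5 i \sqrt{8133}}{3}\right) \left(16 \cdot 11 - 3943\right) = \left(-4526 - \frac{5 i \sqrt{8133}}{3}\right) \left(176 - 3943\right) = \left(-4526 - \frac{5 i \sqrt{8133}}{3}\right) \left(-3767\right) = 17049442 + \frac{18835 i \sqrt{8133}}{3}$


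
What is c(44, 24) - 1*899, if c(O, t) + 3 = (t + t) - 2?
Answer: -856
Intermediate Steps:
c(O, t) = -5 + 2*t (c(O, t) = -3 + ((t + t) - 2) = -3 + (2*t - 2) = -3 + (-2 + 2*t) = -5 + 2*t)
c(44, 24) - 1*899 = (-5 + 2*24) - 1*899 = (-5 + 48) - 899 = 43 - 899 = -856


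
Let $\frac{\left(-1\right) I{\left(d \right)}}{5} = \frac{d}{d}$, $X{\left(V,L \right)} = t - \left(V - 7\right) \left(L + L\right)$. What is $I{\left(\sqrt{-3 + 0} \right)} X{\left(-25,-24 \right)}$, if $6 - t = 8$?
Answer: $7690$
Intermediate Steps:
$t = -2$ ($t = 6 - 8 = -2$)
$X{\left(V,L \right)} = -2 - 2 L \left(-7 + V\right)$ ($X{\left(V,L \right)} = -2 - \left(V - 7\right) \left(L + L\right) = -2 - \left(-7 + V\right) 2 L = -2 - 2 L \left(-7 + V\right)$)
$I{\left(d \right)} = -5$ ($I{\left(d \right)} = - 5 \frac{d}{d} = \left(-5\right) 1 = -5$)
$I{\left(\sqrt{-3 + 0} \right)} X{\left(-25,-24 \right)} = - 5 \left(-2 + 14 \left(-24\right) - \left(-48\right) \left(-25\right)\right) = - 5 \left(-2 - 336 - 1200\right) = \left(-5\right) \left(-1538\right) = 7690$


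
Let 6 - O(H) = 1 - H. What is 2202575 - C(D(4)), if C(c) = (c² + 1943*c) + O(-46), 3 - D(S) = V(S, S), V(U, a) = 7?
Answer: 2210372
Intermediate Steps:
O(H) = 5 + H (O(H) = 6 - (1 - H) = 6 + (-1 + H) = 5 + H)
D(S) = -4 (D(S) = 3 - 1*7 = 3 - 7 = -4)
C(c) = -41 + c² + 1943*c (C(c) = (c² + 1943*c) + (5 - 46) = (c² + 1943*c) - 41 = -41 + c² + 1943*c)
2202575 - C(D(4)) = 2202575 - (-41 + (-4)² + 1943*(-4)) = 2202575 - (-41 + 16 - 7772) = 2202575 - 1*(-7797) = 2202575 + 7797 = 2210372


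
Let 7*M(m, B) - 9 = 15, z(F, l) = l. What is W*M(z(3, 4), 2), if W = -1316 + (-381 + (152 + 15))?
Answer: -36720/7 ≈ -5245.7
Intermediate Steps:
M(m, B) = 24/7 (M(m, B) = 9/7 + (1/7)*15 = 9/7 + 15/7 = 24/7)
W = -1530 (W = -1316 + (-381 + 167) = -1316 - 214 = -1530)
W*M(z(3, 4), 2) = -1530*24/7 = -36720/7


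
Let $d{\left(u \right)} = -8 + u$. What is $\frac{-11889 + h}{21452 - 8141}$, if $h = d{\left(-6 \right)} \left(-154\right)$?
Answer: $- \frac{9733}{13311} \approx -0.7312$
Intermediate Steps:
$h = 2156$ ($h = \left(-8 - 6\right) \left(-154\right) = \left(-14\right) \left(-154\right) = 2156$)
$\frac{-11889 + h}{21452 - 8141} = \frac{-11889 + 2156}{21452 - 8141} = - \frac{9733}{13311}$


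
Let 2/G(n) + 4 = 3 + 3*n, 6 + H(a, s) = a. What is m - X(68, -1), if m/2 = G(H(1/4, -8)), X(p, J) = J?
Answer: 57/73 ≈ 0.78082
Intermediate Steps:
H(a, s) = -6 + a
G(n) = 2/(-1 + 3*n) (G(n) = 2/(-4 + (3 + 3*n)) = 2/(-1 + 3*n))
m = -16/73 (m = 2*(2/(-1 + 3*(-6 + 1/4))) = 2*(2/(-1 + 3*(-6 + ¼))) = 2*(2/(-1 + 3*(-23/4))) = 2*(2/(-1 - 69/4)) = 2*(2/(-73/4)) = 2*(2*(-4/73)) = 2*(-8/73) = -16/73 ≈ -0.21918)
m - X(68, -1) = -16/73 - 1*(-1) = -16/73 + 1 = 57/73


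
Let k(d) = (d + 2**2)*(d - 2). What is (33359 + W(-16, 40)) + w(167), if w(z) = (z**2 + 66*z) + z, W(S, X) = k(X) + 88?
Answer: 74197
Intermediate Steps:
k(d) = (-2 + d)*(4 + d) (k(d) = (d + 4)*(-2 + d) = (4 + d)*(-2 + d) = (-2 + d)*(4 + d))
W(S, X) = 80 + X**2 + 2*X (W(S, X) = (-8 + X**2 + 2*X) + 88 = 80 + X**2 + 2*X)
w(z) = z**2 + 67*z
(33359 + W(-16, 40)) + w(167) = (33359 + (80 + 40**2 + 2*40)) + 167*(67 + 167) = (33359 + (80 + 1600 + 80)) + 167*234 = (33359 + 1760) + 39078 = 35119 + 39078 = 74197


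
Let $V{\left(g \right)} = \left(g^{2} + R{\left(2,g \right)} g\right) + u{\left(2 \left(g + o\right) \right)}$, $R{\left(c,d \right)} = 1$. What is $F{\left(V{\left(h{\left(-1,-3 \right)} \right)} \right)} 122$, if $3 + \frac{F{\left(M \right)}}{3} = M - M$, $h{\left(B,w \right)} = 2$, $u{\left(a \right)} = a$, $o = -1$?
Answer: $-1098$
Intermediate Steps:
$V{\left(g \right)} = -2 + g^{2} + 3 g$ ($V{\left(g \right)} = \left(g^{2} + 1 g\right) + 2 \left(g - 1\right) = \left(g^{2} + g\right) + 2 \left(-1 + g\right) = \left(g + g^{2}\right) + \left(-2 + 2 g\right) = -2 + g^{2} + 3 g$)
$F{\left(M \right)} = -9$ ($F{\left(M \right)} = -9 + 3 \left(M - M\right) = -9 + 3 \cdot 0 = -9 + 0 = -9$)
$F{\left(V{\left(h{\left(-1,-3 \right)} \right)} \right)} 122 = \left(-9\right) 122 = -1098$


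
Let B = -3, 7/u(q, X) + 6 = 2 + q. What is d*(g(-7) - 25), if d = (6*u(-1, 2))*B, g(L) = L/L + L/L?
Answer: -2898/5 ≈ -579.60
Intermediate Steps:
g(L) = 2 (g(L) = 1 + 1 = 2)
u(q, X) = 7/(-4 + q) (u(q, X) = 7/(-6 + (2 + q)) = 7/(-4 + q))
d = 126/5 (d = (6*(7/(-4 - 1)))*(-3) = (6*(7/(-5)))*(-3) = (6*(7*(-⅕)))*(-3) = (6*(-7/5))*(-3) = -42/5*(-3) = 126/5 ≈ 25.200)
d*(g(-7) - 25) = 126*(2 - 25)/5 = (126/5)*(-23) = -2898/5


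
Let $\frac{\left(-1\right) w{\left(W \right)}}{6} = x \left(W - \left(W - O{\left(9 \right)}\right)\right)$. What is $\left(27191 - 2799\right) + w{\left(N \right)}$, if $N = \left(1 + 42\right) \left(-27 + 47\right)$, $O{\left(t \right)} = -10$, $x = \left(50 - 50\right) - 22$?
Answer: $23072$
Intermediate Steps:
$x = -22$ ($x = 0 - 22 = -22$)
$N = 860$ ($N = 43 \cdot 20 = 860$)
$w{\left(W \right)} = -1320$ ($w{\left(W \right)} = - 6 \left(- 22 \left(W - \left(10 + W\right)\right)\right) = - 6 \left(\left(-22\right) \left(-10\right)\right) = \left(-6\right) 220 = -1320$)
$\left(27191 - 2799\right) + w{\left(N \right)} = \left(27191 - 2799\right) - 1320 = 24392 - 1320 = 23072$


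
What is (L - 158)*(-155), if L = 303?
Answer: -22475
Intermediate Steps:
(L - 158)*(-155) = (303 - 158)*(-155) = 145*(-155) = -22475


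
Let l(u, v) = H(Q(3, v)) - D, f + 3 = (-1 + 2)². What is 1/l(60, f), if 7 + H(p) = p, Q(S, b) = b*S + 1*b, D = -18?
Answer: ⅓ ≈ 0.33333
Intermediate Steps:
Q(S, b) = b + S*b (Q(S, b) = S*b + b = b + S*b)
H(p) = -7 + p
f = -2 (f = -3 + (-1 + 2)² = -3 + 1² = -3 + 1 = -2)
l(u, v) = 11 + 4*v (l(u, v) = (-7 + v*(1 + 3)) - 1*(-18) = (-7 + v*4) + 18 = (-7 + 4*v) + 18 = 11 + 4*v)
1/l(60, f) = 1/(11 + 4*(-2)) = 1/(11 - 8) = 1/3 = ⅓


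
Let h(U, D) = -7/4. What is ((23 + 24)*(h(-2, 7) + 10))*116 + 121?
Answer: 45100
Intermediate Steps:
h(U, D) = -7/4 (h(U, D) = -7*¼ = -7/4)
((23 + 24)*(h(-2, 7) + 10))*116 + 121 = ((23 + 24)*(-7/4 + 10))*116 + 121 = (47*(33/4))*116 + 121 = (1551/4)*116 + 121 = 44979 + 121 = 45100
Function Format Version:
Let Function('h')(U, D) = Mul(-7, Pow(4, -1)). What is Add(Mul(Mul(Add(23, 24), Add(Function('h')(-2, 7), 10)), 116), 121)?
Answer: 45100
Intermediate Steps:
Function('h')(U, D) = Rational(-7, 4) (Function('h')(U, D) = Mul(-7, Rational(1, 4)) = Rational(-7, 4))
Add(Mul(Mul(Add(23, 24), Add(Function('h')(-2, 7), 10)), 116), 121) = Add(Mul(Mul(Add(23, 24), Add(Rational(-7, 4), 10)), 116), 121) = Add(Mul(Mul(47, Rational(33, 4)), 116), 121) = Add(Mul(Rational(1551, 4), 116), 121) = Add(44979, 121) = 45100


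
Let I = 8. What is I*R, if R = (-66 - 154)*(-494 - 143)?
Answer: 1121120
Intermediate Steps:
R = 140140 (R = -220*(-637) = 140140)
I*R = 8*140140 = 1121120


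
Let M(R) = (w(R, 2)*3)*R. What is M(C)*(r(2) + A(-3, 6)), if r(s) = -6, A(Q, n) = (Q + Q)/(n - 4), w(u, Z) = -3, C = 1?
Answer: 81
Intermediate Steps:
A(Q, n) = 2*Q/(-4 + n) (A(Q, n) = (2*Q)/(-4 + n) = 2*Q/(-4 + n))
M(R) = -9*R (M(R) = (-3*3)*R = -9*R)
M(C)*(r(2) + A(-3, 6)) = (-9*1)*(-6 + 2*(-3)/(-4 + 6)) = -9*(-6 + 2*(-3)/2) = -9*(-6 + 2*(-3)*(1/2)) = -9*(-6 - 3) = -9*(-9) = 81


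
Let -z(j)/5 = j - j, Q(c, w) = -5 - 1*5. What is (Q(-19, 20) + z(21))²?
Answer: 100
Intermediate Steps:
Q(c, w) = -10 (Q(c, w) = -5 - 5 = -10)
z(j) = 0 (z(j) = -5*(j - j) = -5*0 = 0)
(Q(-19, 20) + z(21))² = (-10 + 0)² = (-10)² = 100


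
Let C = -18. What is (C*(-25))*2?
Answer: 900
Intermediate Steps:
(C*(-25))*2 = -18*(-25)*2 = 450*2 = 900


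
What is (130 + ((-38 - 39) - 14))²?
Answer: 1521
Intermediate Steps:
(130 + ((-38 - 39) - 14))² = (130 + (-77 - 14))² = (130 - 91)² = 39² = 1521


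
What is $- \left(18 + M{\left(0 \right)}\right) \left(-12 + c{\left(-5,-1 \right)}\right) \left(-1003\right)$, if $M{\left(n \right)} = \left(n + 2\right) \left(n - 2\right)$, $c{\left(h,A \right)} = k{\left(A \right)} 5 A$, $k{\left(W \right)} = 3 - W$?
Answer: $-449344$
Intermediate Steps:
$c{\left(h,A \right)} = A \left(15 - 5 A\right)$ ($c{\left(h,A \right)} = \left(3 - A\right) 5 A = \left(15 - 5 A\right) A = A \left(15 - 5 A\right)$)
$M{\left(n \right)} = \left(-2 + n\right) \left(2 + n\right)$ ($M{\left(n \right)} = \left(2 + n\right) \left(-2 + n\right) = \left(-2 + n\right) \left(2 + n\right)$)
$- \left(18 + M{\left(0 \right)}\right) \left(-12 + c{\left(-5,-1 \right)}\right) \left(-1003\right) = - \left(18 - \left(4 - 0^{2}\right)\right) \left(-12 + 5 \left(-1\right) \left(3 - -1\right)\right) \left(-1003\right) = - \left(18 + \left(-4 + 0\right)\right) \left(-12 + 5 \left(-1\right) \left(3 + 1\right)\right) \left(-1003\right) = - \left(18 - 4\right) \left(-12 + 5 \left(-1\right) 4\right) \left(-1003\right) = - 14 \left(-12 - 20\right) \left(-1003\right) = - 14 \left(-32\right) \left(-1003\right) = - \left(-448\right) \left(-1003\right) = \left(-1\right) 449344 = -449344$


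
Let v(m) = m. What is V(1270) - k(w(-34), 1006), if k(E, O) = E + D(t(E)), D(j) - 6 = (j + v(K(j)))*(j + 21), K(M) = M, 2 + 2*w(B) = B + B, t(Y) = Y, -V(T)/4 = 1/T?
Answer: -603887/635 ≈ -951.00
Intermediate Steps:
V(T) = -4/T
w(B) = -1 + B (w(B) = -1 + (B + B)/2 = -1 + (2*B)/2 = -1 + B)
D(j) = 6 + 2*j*(21 + j) (D(j) = 6 + (j + j)*(j + 21) = 6 + (2*j)*(21 + j) = 6 + 2*j*(21 + j))
k(E, O) = 6 + 2*E² + 43*E (k(E, O) = E + (6 + 2*E² + 42*E) = 6 + 2*E² + 43*E)
V(1270) - k(w(-34), 1006) = -4/1270 - (6 + 2*(-1 - 34)² + 43*(-1 - 34)) = -4*1/1270 - (6 + 2*(-35)² + 43*(-35)) = -2/635 - (6 + 2*1225 - 1505) = -2/635 - (6 + 2450 - 1505) = -2/635 - 1*951 = -2/635 - 951 = -603887/635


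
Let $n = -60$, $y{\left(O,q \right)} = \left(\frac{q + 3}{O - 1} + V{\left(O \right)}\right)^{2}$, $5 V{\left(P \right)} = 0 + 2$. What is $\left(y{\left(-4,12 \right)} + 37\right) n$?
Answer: $- \frac{13128}{5} \approx -2625.6$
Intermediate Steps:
$V{\left(P \right)} = \frac{2}{5}$ ($V{\left(P \right)} = \frac{0 + 2}{5} = \frac{1}{5} \cdot 2 = \frac{2}{5}$)
$y{\left(O,q \right)} = \left(\frac{2}{5} + \frac{3 + q}{-1 + O}\right)^{2}$ ($y{\left(O,q \right)} = \left(\frac{q + 3}{O - 1} + \frac{2}{5}\right)^{2} = \left(\frac{3 + q}{-1 + O} + \frac{2}{5}\right)^{2} = \left(\frac{2}{5} + \frac{3 + q}{-1 + O}\right)^{2}$)
$\left(y{\left(-4,12 \right)} + 37\right) n = \left(\frac{\left(13 + 2 \left(-4\right) + 5 \cdot 12\right)^{2}}{25 \left(-1 - 4\right)^{2}} + 37\right) \left(-60\right) = \left(\frac{\left(13 - 8 + 60\right)^{2}}{25 \cdot 25} + 37\right) \left(-60\right) = \left(\frac{1}{25} \cdot \frac{1}{25} \cdot 65^{2} + 37\right) \left(-60\right) = \left(\frac{1}{25} \cdot \frac{1}{25} \cdot 4225 + 37\right) \left(-60\right) = \left(\frac{169}{25} + 37\right) \left(-60\right) = \frac{1094}{25} \left(-60\right) = - \frac{13128}{5}$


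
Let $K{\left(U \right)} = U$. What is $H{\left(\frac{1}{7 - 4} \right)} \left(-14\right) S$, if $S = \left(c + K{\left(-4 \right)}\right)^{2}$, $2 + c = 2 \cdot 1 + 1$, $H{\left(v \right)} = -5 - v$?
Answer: $672$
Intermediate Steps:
$c = 1$ ($c = -2 + \left(2 \cdot 1 + 1\right) = -2 + \left(2 + 1\right) = -2 + 3 = 1$)
$S = 9$ ($S = \left(1 - 4\right)^{2} = \left(-3\right)^{2} = 9$)
$H{\left(\frac{1}{7 - 4} \right)} \left(-14\right) S = \left(-5 - \frac{1}{7 - 4}\right) \left(-14\right) 9 = \left(-5 - \frac{1}{3}\right) \left(-14\right) 9 = \left(- \frac{16}{3}\right) \left(-14\right) 9 = \frac{224}{3} \cdot 9 = 672$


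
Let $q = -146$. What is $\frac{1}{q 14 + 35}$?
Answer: $- \frac{1}{2009} \approx -0.00049776$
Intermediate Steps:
$\frac{1}{q 14 + 35} = \frac{1}{\left(-146\right) 14 + 35} = \frac{1}{-2044 + 35} = \frac{1}{-2009} = - \frac{1}{2009}$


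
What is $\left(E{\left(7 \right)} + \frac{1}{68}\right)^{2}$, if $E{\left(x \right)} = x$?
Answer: $\frac{227529}{4624} \approx 49.206$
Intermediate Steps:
$\left(E{\left(7 \right)} + \frac{1}{68}\right)^{2} = \left(7 + \frac{1}{68}\right)^{2} = \left(\frac{477}{68}\right)^{2} = \frac{227529}{4624}$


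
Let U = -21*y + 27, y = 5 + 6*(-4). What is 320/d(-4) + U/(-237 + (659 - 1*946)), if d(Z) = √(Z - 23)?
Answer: -213/262 - 320*I*√3/9 ≈ -0.81298 - 61.584*I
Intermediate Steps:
y = -19 (y = 5 - 24 = -19)
U = 426 (U = -21*(-19) + 27 = 399 + 27 = 426)
d(Z) = √(-23 + Z)
320/d(-4) + U/(-237 + (659 - 1*946)) = 320/(√(-23 - 4)) + 426/(-237 + (659 - 1*946)) = 320/(√(-27)) + 426/(-237 + (659 - 946)) = 320/((3*I*√3)) + 426/(-237 - 287) = 320*(-I*√3/9) + 426/(-524) = -320*I*√3/9 + 426*(-1/524) = -320*I*√3/9 - 213/262 = -213/262 - 320*I*√3/9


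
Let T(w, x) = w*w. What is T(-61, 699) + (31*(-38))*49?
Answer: -54001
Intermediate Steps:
T(w, x) = w²
T(-61, 699) + (31*(-38))*49 = (-61)² + (31*(-38))*49 = 3721 - 1178*49 = 3721 - 57722 = -54001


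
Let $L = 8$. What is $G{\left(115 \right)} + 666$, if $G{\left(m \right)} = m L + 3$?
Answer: $1589$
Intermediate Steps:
$G{\left(m \right)} = 3 + 8 m$ ($G{\left(m \right)} = m 8 + 3 = 8 m + 3 = 3 + 8 m$)
$G{\left(115 \right)} + 666 = \left(3 + 8 \cdot 115\right) + 666 = \left(3 + 920\right) + 666 = 923 + 666 = 1589$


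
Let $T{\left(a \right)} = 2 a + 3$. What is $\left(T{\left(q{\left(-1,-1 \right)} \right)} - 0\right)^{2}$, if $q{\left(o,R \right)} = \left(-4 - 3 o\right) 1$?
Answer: $1$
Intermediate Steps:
$q{\left(o,R \right)} = -4 - 3 o$
$T{\left(a \right)} = 3 + 2 a$
$\left(T{\left(q{\left(-1,-1 \right)} \right)} - 0\right)^{2} = \left(\left(3 + 2 \left(-4 - -3\right)\right) - 0\right)^{2} = \left(\left(3 + 2 \left(-4 + 3\right)\right) + 0\right)^{2} = \left(\left(3 + 2 \left(-1\right)\right) + 0\right)^{2} = \left(\left(3 - 2\right) + 0\right)^{2} = \left(1 + 0\right)^{2} = 1^{2} = 1$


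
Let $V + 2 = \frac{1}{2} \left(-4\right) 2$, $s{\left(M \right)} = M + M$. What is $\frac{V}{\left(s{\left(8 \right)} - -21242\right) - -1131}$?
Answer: $- \frac{2}{7463} \approx -0.00026799$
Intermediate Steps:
$s{\left(M \right)} = 2 M$
$V = -6$ ($V = -2 + \frac{1}{2} \left(-4\right) 2 = -2 - 4 = -6$)
$\frac{V}{\left(s{\left(8 \right)} - -21242\right) - -1131} = \frac{1}{\left(2 \cdot 8 - -21242\right) - -1131} \left(-6\right) = \frac{1}{\left(16 + 21242\right) + \left(1210 - 79\right)} \left(-6\right) = \frac{1}{21258 + 1131} \left(-6\right) = \frac{1}{22389} \left(-6\right) = - \frac{2}{7463}$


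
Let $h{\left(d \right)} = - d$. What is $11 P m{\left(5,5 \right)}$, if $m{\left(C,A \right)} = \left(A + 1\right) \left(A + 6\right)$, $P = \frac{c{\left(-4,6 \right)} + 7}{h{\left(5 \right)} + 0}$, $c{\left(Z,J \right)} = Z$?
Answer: $- \frac{2178}{5} \approx -435.6$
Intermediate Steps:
$P = - \frac{3}{5}$ ($P = \frac{-4 + 7}{\left(-1\right) 5 + 0} = \frac{3}{-5 + 0} = \frac{3}{-5} = 3 \left(- \frac{1}{5}\right) = - \frac{3}{5} \approx -0.6$)
$m{\left(C,A \right)} = \left(1 + A\right) \left(6 + A\right)$
$11 P m{\left(5,5 \right)} = 11 \left(- \frac{3}{5}\right) \left(6 + 5^{2} + 7 \cdot 5\right) = - \frac{33 \left(6 + 25 + 35\right)}{5} = \left(- \frac{33}{5}\right) 66 = - \frac{2178}{5}$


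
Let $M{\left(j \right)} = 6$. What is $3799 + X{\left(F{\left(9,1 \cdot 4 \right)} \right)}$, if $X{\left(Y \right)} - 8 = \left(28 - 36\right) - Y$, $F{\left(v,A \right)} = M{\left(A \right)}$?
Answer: $3793$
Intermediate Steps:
$F{\left(v,A \right)} = 6$
$X{\left(Y \right)} = - Y$ ($X{\left(Y \right)} = 8 - \left(8 + Y\right) = - Y$)
$3799 + X{\left(F{\left(9,1 \cdot 4 \right)} \right)} = 3799 - 6 = 3793$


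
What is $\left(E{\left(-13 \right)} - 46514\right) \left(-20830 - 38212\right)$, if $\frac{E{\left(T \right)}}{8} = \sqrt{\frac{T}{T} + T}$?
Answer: $2746279588 - 944672 i \sqrt{3} \approx 2.7463 \cdot 10^{9} - 1.6362 \cdot 10^{6} i$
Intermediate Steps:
$E{\left(T \right)} = 8 \sqrt{1 + T}$ ($E{\left(T \right)} = 8 \sqrt{\frac{T}{T} + T} = 8 \sqrt{1 + T}$)
$\left(E{\left(-13 \right)} - 46514\right) \left(-20830 - 38212\right) = \left(8 \sqrt{1 - 13} - 46514\right) \left(-20830 - 38212\right) = \left(8 \sqrt{-12} - 46514\right) \left(-59042\right) = \left(8 \cdot 2 i \sqrt{3} - 46514\right) \left(-59042\right) = \left(16 i \sqrt{3} - 46514\right) \left(-59042\right) = \left(-46514 + 16 i \sqrt{3}\right) \left(-59042\right) = 2746279588 - 944672 i \sqrt{3}$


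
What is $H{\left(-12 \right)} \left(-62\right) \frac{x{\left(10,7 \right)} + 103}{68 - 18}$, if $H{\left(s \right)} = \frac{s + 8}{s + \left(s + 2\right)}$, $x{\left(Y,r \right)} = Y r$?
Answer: $- \frac{10726}{275} \approx -39.004$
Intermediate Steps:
$H{\left(s \right)} = \frac{8 + s}{2 + 2 s}$ ($H{\left(s \right)} = \frac{8 + s}{s + \left(2 + s\right)} = \frac{8 + s}{2 + 2 s}$)
$H{\left(-12 \right)} \left(-62\right) \frac{x{\left(10,7 \right)} + 103}{68 - 18} = \frac{8 - 12}{2 \left(1 - 12\right)} \left(-62\right) \frac{10 \cdot 7 + 103}{68 - 18} = \frac{1}{2} \frac{1}{-11} \left(-4\right) \left(-62\right) \frac{70 + 103}{50} = \frac{1}{2} \left(- \frac{1}{11}\right) \left(-4\right) \left(-62\right) 173 \cdot \frac{1}{50} = \frac{2}{11} \left(-62\right) \frac{173}{50} = \left(- \frac{124}{11}\right) \frac{173}{50} = - \frac{10726}{275}$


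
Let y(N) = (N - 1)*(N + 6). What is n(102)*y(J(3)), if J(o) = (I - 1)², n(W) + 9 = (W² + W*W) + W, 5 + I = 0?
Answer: 30724470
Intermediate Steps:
I = -5 (I = -5 + 0 = -5)
n(W) = -9 + W + 2*W² (n(W) = -9 + ((W² + W*W) + W) = -9 + ((W² + W²) + W) = -9 + (2*W² + W) = -9 + (W + 2*W²) = -9 + W + 2*W²)
J(o) = 36 (J(o) = (-5 - 1)² = (-6)² = 36)
y(N) = (-1 + N)*(6 + N)
n(102)*y(J(3)) = (-9 + 102 + 2*102²)*(-6 + 36² + 5*36) = (-9 + 102 + 2*10404)*(-6 + 1296 + 180) = (-9 + 102 + 20808)*1470 = 20901*1470 = 30724470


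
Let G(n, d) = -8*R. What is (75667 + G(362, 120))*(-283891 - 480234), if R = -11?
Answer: -57886289375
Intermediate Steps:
G(n, d) = 88 (G(n, d) = -8*(-11) = 88)
(75667 + G(362, 120))*(-283891 - 480234) = (75667 + 88)*(-283891 - 480234) = 75755*(-764125) = -57886289375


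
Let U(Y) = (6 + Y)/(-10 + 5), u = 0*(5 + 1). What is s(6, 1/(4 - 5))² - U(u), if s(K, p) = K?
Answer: 186/5 ≈ 37.200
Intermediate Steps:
u = 0 (u = 0*6 = 0)
U(Y) = -6/5 - Y/5 (U(Y) = (6 + Y)/(-5) = (6 + Y)*(-⅕) = -6/5 - Y/5)
s(6, 1/(4 - 5))² - U(u) = 6² - (-6/5 - ⅕*0) = 36 - (-6/5 + 0) = 36 - 1*(-6/5) = 36 + 6/5 = 186/5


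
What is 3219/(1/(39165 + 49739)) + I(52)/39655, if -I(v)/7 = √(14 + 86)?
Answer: 324244178806/1133 ≈ 2.8618e+8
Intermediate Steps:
I(v) = -70 (I(v) = -7*√(14 + 86) = -7*√100 = -7*10 = -70)
3219/(1/(39165 + 49739)) + I(52)/39655 = 3219/(1/(39165 + 49739)) - 70/39655 = 3219/(1/88904) - 70*1/39655 = 3219/(1/88904) - 2/1133 = 3219*88904 - 2/1133 = 286181976 - 2/1133 = 324244178806/1133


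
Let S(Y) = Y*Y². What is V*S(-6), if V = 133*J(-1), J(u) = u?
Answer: 28728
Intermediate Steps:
S(Y) = Y³
V = -133 (V = 133*(-1) = -133)
V*S(-6) = -133*(-6)³ = -133*(-216) = 28728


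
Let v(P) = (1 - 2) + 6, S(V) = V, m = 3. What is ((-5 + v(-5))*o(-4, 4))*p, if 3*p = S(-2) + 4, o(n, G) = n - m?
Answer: 0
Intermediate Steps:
o(n, G) = -3 + n (o(n, G) = n - 1*3 = n - 3 = -3 + n)
v(P) = 5 (v(P) = -1 + 6 = 5)
p = 2/3 (p = (-2 + 4)/3 = (1/3)*2 = 2/3 ≈ 0.66667)
((-5 + v(-5))*o(-4, 4))*p = ((-5 + 5)*(-3 - 4))*(2/3) = (0*(-7))*(2/3) = 0*(2/3) = 0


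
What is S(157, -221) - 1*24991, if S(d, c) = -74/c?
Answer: -5522937/221 ≈ -24991.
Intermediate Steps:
S(157, -221) - 1*24991 = -74/(-221) - 1*24991 = -74*(-1/221) - 24991 = 74/221 - 24991 = -5522937/221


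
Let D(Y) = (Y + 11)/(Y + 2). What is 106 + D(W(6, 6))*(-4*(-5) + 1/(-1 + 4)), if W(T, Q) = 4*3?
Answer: 5855/42 ≈ 139.40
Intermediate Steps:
W(T, Q) = 12
D(Y) = (11 + Y)/(2 + Y)
106 + D(W(6, 6))*(-4*(-5) + 1/(-1 + 4)) = 106 + ((11 + 12)/(2 + 12))*(-4*(-5) + 1/(-1 + 4)) = 106 + (23/14)*(20 + 1/3) = 106 + ((1/14)*23)*(20 + 1/3) = 106 + (23/14)*(61/3) = 106 + 1403/42 = 5855/42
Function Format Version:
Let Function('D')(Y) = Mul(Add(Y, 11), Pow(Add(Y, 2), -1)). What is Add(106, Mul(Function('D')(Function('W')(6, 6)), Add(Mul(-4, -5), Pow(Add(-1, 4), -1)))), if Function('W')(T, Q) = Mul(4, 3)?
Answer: Rational(5855, 42) ≈ 139.40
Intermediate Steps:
Function('W')(T, Q) = 12
Function('D')(Y) = Mul(Pow(Add(2, Y), -1), Add(11, Y)) (Function('D')(Y) = Mul(Add(11, Y), Pow(Add(2, Y), -1)) = Mul(Pow(Add(2, Y), -1), Add(11, Y)))
Add(106, Mul(Function('D')(Function('W')(6, 6)), Add(Mul(-4, -5), Pow(Add(-1, 4), -1)))) = Add(106, Mul(Mul(Pow(Add(2, 12), -1), Add(11, 12)), Add(Mul(-4, -5), Pow(Add(-1, 4), -1)))) = Add(106, Mul(Mul(Pow(14, -1), 23), Add(20, Pow(3, -1)))) = Add(106, Mul(Mul(Rational(1, 14), 23), Add(20, Rational(1, 3)))) = Add(106, Mul(Rational(23, 14), Rational(61, 3))) = Add(106, Rational(1403, 42)) = Rational(5855, 42)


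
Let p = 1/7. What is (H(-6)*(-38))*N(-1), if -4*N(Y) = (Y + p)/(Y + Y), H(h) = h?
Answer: -171/7 ≈ -24.429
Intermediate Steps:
p = ⅐ ≈ 0.14286
N(Y) = -(⅐ + Y)/(8*Y) (N(Y) = -(Y + ⅐)/(4*(Y + Y)) = -(⅐ + Y)/(4*(2*Y)) = -(⅐ + Y)*1/(2*Y)/4 = -(⅐ + Y)/(8*Y))
(H(-6)*(-38))*N(-1) = (-6*(-38))*((1/56)*(-1 - 7*(-1))/(-1)) = 228*((1/56)*(-1)*(-1 + 7)) = 228*((1/56)*(-1)*6) = 228*(-3/28) = -171/7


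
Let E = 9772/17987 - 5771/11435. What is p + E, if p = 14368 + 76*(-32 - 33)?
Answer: 1939171660503/205681345 ≈ 9428.0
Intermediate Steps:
E = 7939843/205681345 (E = 9772*(1/17987) - 5771*1/11435 = 9772/17987 - 5771/11435 = 7939843/205681345 ≈ 0.038603)
p = 9428 (p = 14368 + 76*(-65) = 14368 - 4940 = 9428)
p + E = 9428 + 7939843/205681345 = 1939171660503/205681345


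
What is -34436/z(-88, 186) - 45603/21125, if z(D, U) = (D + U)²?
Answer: -291357928/50721125 ≈ -5.7443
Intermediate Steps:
-34436/z(-88, 186) - 45603/21125 = -34436/(-88 + 186)² - 45603/21125 = -34436/(98²) - 45603*1/21125 = -34436/9604 - 45603/21125 = -34436*1/9604 - 45603/21125 = -8609/2401 - 45603/21125 = -291357928/50721125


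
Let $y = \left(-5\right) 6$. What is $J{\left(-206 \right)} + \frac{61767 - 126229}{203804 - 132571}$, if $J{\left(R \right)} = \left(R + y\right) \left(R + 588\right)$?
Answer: $- \frac{6421861878}{71233} \approx -90153.0$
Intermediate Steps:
$y = -30$
$J{\left(R \right)} = \left(-30 + R\right) \left(588 + R\right)$ ($J{\left(R \right)} = \left(R - 30\right) \left(R + 588\right) = \left(-30 + R\right) \left(588 + R\right)$)
$J{\left(-206 \right)} + \frac{61767 - 126229}{203804 - 132571} = \left(-17640 + \left(-206\right)^{2} + 558 \left(-206\right)\right) + \frac{61767 - 126229}{203804 - 132571} = \left(-17640 + 42436 - 114948\right) - \frac{64462}{71233} = -90152 - \frac{64462}{71233} = - \frac{6421861878}{71233}$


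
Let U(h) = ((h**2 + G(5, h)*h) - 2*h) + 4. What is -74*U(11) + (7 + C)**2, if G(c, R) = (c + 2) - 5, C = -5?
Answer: -9246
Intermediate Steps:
G(c, R) = -3 + c (G(c, R) = (2 + c) - 5 = -3 + c)
U(h) = 4 + h**2 (U(h) = ((h**2 + (-3 + 5)*h) - 2*h) + 4 = ((h**2 + 2*h) - 2*h) + 4 = h**2 + 4 = 4 + h**2)
-74*U(11) + (7 + C)**2 = -74*(4 + 11**2) + (7 - 5)**2 = -74*(4 + 121) + 2**2 = -74*125 + 4 = -9250 + 4 = -9246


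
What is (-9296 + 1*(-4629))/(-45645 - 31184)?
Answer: 13925/76829 ≈ 0.18125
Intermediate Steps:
(-9296 + 1*(-4629))/(-45645 - 31184) = (-9296 - 4629)/(-76829) = -13925*(-1/76829) = 13925/76829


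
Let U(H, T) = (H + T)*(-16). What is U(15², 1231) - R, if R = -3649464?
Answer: 3626168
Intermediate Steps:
U(H, T) = -16*H - 16*T
U(15², 1231) - R = (-16*15² - 16*1231) - 1*(-3649464) = (-16*225 - 19696) + 3649464 = (-3600 - 19696) + 3649464 = -23296 + 3649464 = 3626168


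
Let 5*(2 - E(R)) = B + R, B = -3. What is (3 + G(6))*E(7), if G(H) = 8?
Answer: 66/5 ≈ 13.200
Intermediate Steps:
E(R) = 13/5 - R/5 (E(R) = 2 - (-3 + R)/5 = 2 + (⅗ - R/5) = 13/5 - R/5)
(3 + G(6))*E(7) = (3 + 8)*(13/5 - ⅕*7) = 11*(13/5 - 7/5) = 11*(6/5) = 66/5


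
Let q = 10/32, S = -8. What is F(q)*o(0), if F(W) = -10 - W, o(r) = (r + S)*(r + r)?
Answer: 0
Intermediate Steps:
o(r) = 2*r*(-8 + r) (o(r) = (r - 8)*(r + r) = (-8 + r)*(2*r) = 2*r*(-8 + r))
q = 5/16 (q = 10*(1/32) = 5/16 ≈ 0.31250)
F(q)*o(0) = (-10 - 1*5/16)*(2*0*(-8 + 0)) = (-10 - 5/16)*(2*0*(-8)) = -165/16*0 = 0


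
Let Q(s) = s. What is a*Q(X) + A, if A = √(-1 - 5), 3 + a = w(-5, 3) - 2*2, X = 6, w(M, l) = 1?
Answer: -36 + I*√6 ≈ -36.0 + 2.4495*I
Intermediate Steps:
a = -6 (a = -3 + (1 - 2*2) = -3 + (1 - 4) = -3 - 3 = -6)
A = I*√6 (A = √(-6) = I*√6 ≈ 2.4495*I)
a*Q(X) + A = -6*6 + I*√6 = -36 + I*√6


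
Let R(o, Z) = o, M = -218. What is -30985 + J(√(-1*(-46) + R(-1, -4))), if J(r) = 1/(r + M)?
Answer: -1471137033/47479 - 3*√5/47479 ≈ -30985.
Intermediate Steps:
J(r) = 1/(-218 + r) (J(r) = 1/(r - 218) = 1/(-218 + r))
-30985 + J(√(-1*(-46) + R(-1, -4))) = -30985 + 1/(-218 + √(-1*(-46) - 1)) = -30985 + 1/(-218 + √(46 - 1)) = -30985 + 1/(-218 + √45) = -30985 + 1/(-218 + 3*√5)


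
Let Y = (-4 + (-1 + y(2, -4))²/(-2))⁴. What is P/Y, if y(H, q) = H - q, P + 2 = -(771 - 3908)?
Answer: 1520/35937 ≈ 0.042296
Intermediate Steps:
P = 3135 (P = -2 - (771 - 3908) = -2 - 1*(-3137) = -2 + 3137 = 3135)
Y = 1185921/16 (Y = (-4 + (-1 + (2 - 1*(-4)))²/(-2))⁴ = (-4 + (-1 + (2 + 4))²*(-½))⁴ = (-4 + (-1 + 6)²*(-½))⁴ = (-4 + 5²*(-½))⁴ = (-4 + 25*(-½))⁴ = (-4 - 25/2)⁴ = (-33/2)⁴ = 1185921/16 ≈ 74120.)
P/Y = 3135/(1185921/16) = 3135*(16/1185921) = 1520/35937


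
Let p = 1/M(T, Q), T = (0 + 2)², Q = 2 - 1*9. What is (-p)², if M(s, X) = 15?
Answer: 1/225 ≈ 0.0044444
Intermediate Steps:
Q = -7 (Q = 2 - 9 = -7)
T = 4 (T = 2² = 4)
p = 1/15 ≈ 0.066667
(-p)² = (-1*1/15)² = (-1/15)² = 1/225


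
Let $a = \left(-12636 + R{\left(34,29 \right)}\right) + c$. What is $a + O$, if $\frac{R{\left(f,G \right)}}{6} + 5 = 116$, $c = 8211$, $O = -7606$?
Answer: $-11365$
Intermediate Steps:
$R{\left(f,G \right)} = 666$ ($R{\left(f,G \right)} = -30 + 6 \cdot 116 = -30 + 696 = 666$)
$a = -3759$ ($a = \left(-12636 + 666\right) + 8211 = -11970 + 8211 = -3759$)
$a + O = -3759 - 7606 = -11365$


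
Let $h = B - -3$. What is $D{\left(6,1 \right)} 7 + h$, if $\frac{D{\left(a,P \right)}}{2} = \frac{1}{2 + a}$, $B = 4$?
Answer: $\frac{35}{4} \approx 8.75$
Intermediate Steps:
$h = 7$ ($h = 4 - -3 = 4 + 3 = 7$)
$D{\left(a,P \right)} = \frac{2}{2 + a}$
$D{\left(6,1 \right)} 7 + h = \frac{2}{2 + 6} \cdot 7 + 7 = \frac{2}{8} \cdot 7 + 7 = 2 \cdot \frac{1}{8} \cdot 7 + 7 = \frac{1}{4} \cdot 7 + 7 = \frac{7}{4} + 7 = \frac{35}{4}$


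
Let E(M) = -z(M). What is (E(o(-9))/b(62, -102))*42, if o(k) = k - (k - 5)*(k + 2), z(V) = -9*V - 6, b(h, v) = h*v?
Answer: 6699/1054 ≈ 6.3558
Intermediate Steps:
z(V) = -6 - 9*V
o(k) = k - (-5 + k)*(2 + k)
E(M) = 6 + 9*M (E(M) = -(-6 - 9*M) = 6 + 9*M)
(E(o(-9))/b(62, -102))*42 = ((6 + 9*(10 - 1*(-9)² + 4*(-9)))/((62*(-102))))*42 = ((6 + 9*(10 - 1*81 - 36))/(-6324))*42 = ((6 + 9*(10 - 81 - 36))*(-1/6324))*42 = ((6 + 9*(-107))*(-1/6324))*42 = ((6 - 963)*(-1/6324))*42 = -957*(-1/6324)*42 = (319/2108)*42 = 6699/1054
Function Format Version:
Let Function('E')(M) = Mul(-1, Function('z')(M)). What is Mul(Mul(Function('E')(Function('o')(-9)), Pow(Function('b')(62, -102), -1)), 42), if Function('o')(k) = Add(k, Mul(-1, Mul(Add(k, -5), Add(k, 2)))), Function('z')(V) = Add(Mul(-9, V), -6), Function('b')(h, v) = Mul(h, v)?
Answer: Rational(6699, 1054) ≈ 6.3558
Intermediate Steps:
Function('z')(V) = Add(-6, Mul(-9, V))
Function('o')(k) = Add(k, Mul(-1, Add(-5, k), Add(2, k))) (Function('o')(k) = Add(k, Mul(-1, Mul(Add(-5, k), Add(2, k)))) = Add(k, Mul(-1, Add(-5, k), Add(2, k))))
Function('E')(M) = Add(6, Mul(9, M)) (Function('E')(M) = Mul(-1, Add(-6, Mul(-9, M))) = Add(6, Mul(9, M)))
Mul(Mul(Function('E')(Function('o')(-9)), Pow(Function('b')(62, -102), -1)), 42) = Mul(Mul(Add(6, Mul(9, Add(10, Mul(-1, Pow(-9, 2)), Mul(4, -9)))), Pow(Mul(62, -102), -1)), 42) = Mul(Mul(Add(6, Mul(9, Add(10, Mul(-1, 81), -36))), Pow(-6324, -1)), 42) = Mul(Mul(Add(6, Mul(9, Add(10, -81, -36))), Rational(-1, 6324)), 42) = Mul(Mul(Add(6, Mul(9, -107)), Rational(-1, 6324)), 42) = Mul(Mul(Add(6, -963), Rational(-1, 6324)), 42) = Mul(Mul(-957, Rational(-1, 6324)), 42) = Mul(Rational(319, 2108), 42) = Rational(6699, 1054)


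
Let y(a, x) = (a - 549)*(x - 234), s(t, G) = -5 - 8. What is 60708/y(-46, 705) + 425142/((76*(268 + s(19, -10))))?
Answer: 15420575/709954 ≈ 21.721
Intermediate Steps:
s(t, G) = -13
y(a, x) = (-549 + a)*(-234 + x)
60708/y(-46, 705) + 425142/((76*(268 + s(19, -10)))) = 60708/(128466 - 549*705 - 234*(-46) - 46*705) + 425142/((76*(268 - 13))) = 60708/(128466 - 387045 + 10764 - 32430) + 425142/((76*255)) = 60708/(-280245) + 425142/19380 = 60708*(-1/280245) + 425142*(1/19380) = -20236/93415 + 70857/3230 = 15420575/709954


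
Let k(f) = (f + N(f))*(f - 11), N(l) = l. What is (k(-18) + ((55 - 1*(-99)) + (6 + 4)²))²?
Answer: 1684804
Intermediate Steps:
k(f) = 2*f*(-11 + f) (k(f) = (f + f)*(f - 11) = (2*f)*(-11 + f) = 2*f*(-11 + f))
(k(-18) + ((55 - 1*(-99)) + (6 + 4)²))² = (2*(-18)*(-11 - 18) + ((55 - 1*(-99)) + (6 + 4)²))² = (2*(-18)*(-29) + ((55 + 99) + 10²))² = (1044 + (154 + 100))² = (1044 + 254)² = 1298² = 1684804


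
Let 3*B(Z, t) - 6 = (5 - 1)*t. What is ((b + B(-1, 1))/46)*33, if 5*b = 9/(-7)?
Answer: 3553/1610 ≈ 2.2068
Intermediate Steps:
b = -9/35 (b = (9/(-7))/5 = (9*(-⅐))/5 = (⅕)*(-9/7) = -9/35 ≈ -0.25714)
B(Z, t) = 2 + 4*t/3 (B(Z, t) = 2 + ((5 - 1)*t)/3 = 2 + (4*t)/3 = 2 + 4*t/3)
((b + B(-1, 1))/46)*33 = ((-9/35 + (2 + (4/3)*1))/46)*33 = ((-9/35 + (2 + 4/3))*(1/46))*33 = ((-9/35 + 10/3)*(1/46))*33 = ((323/105)*(1/46))*33 = (323/4830)*33 = 3553/1610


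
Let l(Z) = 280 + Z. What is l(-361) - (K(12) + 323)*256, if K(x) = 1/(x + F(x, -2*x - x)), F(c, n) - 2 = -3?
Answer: -910715/11 ≈ -82792.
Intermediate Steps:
F(c, n) = -1 (F(c, n) = 2 - 3 = -1)
K(x) = 1/(-1 + x) (K(x) = 1/(x - 1) = 1/(-1 + x))
l(-361) - (K(12) + 323)*256 = (280 - 361) - (1/(-1 + 12) + 323)*256 = -81 - (1/11 + 323)*256 = -81 - 3554*256/11 = -81 - 1*909824/11 = -81 - 909824/11 = -910715/11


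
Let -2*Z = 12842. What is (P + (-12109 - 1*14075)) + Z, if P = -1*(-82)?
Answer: -32523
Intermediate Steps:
Z = -6421 (Z = -½*12842 = -6421)
P = 82
(P + (-12109 - 1*14075)) + Z = (82 + (-12109 - 1*14075)) - 6421 = (82 + (-12109 - 14075)) - 6421 = (82 - 26184) - 6421 = -26102 - 6421 = -32523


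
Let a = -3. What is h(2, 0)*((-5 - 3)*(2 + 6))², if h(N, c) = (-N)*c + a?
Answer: -12288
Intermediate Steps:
h(N, c) = -3 - N*c (h(N, c) = (-N)*c - 3 = -N*c - 3 = -3 - N*c)
h(2, 0)*((-5 - 3)*(2 + 6))² = (-3 - 1*2*0)*((-5 - 3)*(2 + 6))² = (-3 + 0)*(-8*8)² = -3*(-64)² = -3*4096 = -12288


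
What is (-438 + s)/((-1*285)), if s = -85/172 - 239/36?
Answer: 344533/220590 ≈ 1.5619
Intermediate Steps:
s = -5521/774 (s = -85*1/172 - 239*1/36 = -85/172 - 239/36 = -5521/774 ≈ -7.1331)
(-438 + s)/((-1*285)) = (-438 - 5521/774)/((-1*285)) = -344533/774/(-285) = -1/285*(-344533/774) = 344533/220590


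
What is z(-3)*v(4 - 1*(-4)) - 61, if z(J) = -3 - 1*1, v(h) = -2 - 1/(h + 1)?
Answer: -473/9 ≈ -52.556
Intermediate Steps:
v(h) = -2 - 1/(1 + h)
z(J) = -4 (z(J) = -3 - 1 = -4)
z(-3)*v(4 - 1*(-4)) - 61 = -4*(-3 - 2*(4 - 1*(-4)))/(1 + (4 - 1*(-4))) - 61 = -4*(-3 - 2*(4 + 4))/(1 + (4 + 4)) - 61 = -4*(-3 - 2*8)/(1 + 8) - 61 = -4*(-3 - 16)/9 - 61 = -4*(-19)/9 - 61 = -4*(-19/9) - 61 = 76/9 - 61 = -473/9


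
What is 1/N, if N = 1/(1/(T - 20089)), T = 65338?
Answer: 1/45249 ≈ 2.2100e-5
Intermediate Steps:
N = 45249 (N = 1/(1/(65338 - 20089)) = 1/(1/45249) = 45249)
1/N = 1/45249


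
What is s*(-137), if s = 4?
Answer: -548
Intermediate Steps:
s*(-137) = 4*(-137) = -548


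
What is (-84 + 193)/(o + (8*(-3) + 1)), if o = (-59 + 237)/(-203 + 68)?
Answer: -14715/3283 ≈ -4.4822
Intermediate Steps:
o = -178/135 (o = 178/(-135) = 178*(-1/135) = -178/135 ≈ -1.3185)
(-84 + 193)/(o + (8*(-3) + 1)) = (-84 + 193)/(-178/135 + (8*(-3) + 1)) = 109/(-178/135 + (-24 + 1)) = 109/(-178/135 - 23) = 109/(-3283/135) = 109*(-135/3283) = -14715/3283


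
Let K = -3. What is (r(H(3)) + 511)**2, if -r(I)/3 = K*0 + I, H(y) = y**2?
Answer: 234256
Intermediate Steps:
r(I) = -3*I (r(I) = -3*(-3*0 + I) = -3*(0 + I) = -3*I)
(r(H(3)) + 511)**2 = (-3*3**2 + 511)**2 = (-3*9 + 511)**2 = (-27 + 511)**2 = 484**2 = 234256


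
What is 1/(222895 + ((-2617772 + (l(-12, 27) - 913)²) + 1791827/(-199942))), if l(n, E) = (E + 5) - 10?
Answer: -199942/320108134059 ≈ -6.2461e-7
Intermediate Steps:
l(n, E) = -5 + E (l(n, E) = (5 + E) - 10 = -5 + E)
1/(222895 + ((-2617772 + (l(-12, 27) - 913)²) + 1791827/(-199942))) = 1/(222895 + ((-2617772 + ((-5 + 27) - 913)²) + 1791827/(-199942))) = 1/(222895 + ((-2617772 + (22 - 913)²) + 1791827*(-1/199942))) = 1/(222895 + ((-2617772 + (-891)²) - 1791827/199942)) = 1/(222895 + ((-2617772 + 793881) - 1791827/199942)) = 1/(222895 + (-1823891 - 1791827/199942)) = 1/(222895 - 364674206149/199942) = 1/(-320108134059/199942) = -199942/320108134059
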